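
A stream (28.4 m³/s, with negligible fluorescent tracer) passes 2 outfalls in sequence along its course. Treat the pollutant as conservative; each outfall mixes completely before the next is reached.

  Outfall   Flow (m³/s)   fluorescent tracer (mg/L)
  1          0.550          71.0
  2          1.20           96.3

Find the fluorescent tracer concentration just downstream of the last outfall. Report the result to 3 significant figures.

5.13 mg/L

Outfall 1: combined Q = 28.95 m³/s; C = (28.40·0 + 0.5500·71.00)/28.95 = 1.349 mg/L.
Outfall 2: combined Q = 30.15 m³/s; C = (28.95·1.349 + 1.200·96.30)/30.15 = 5.128 mg/L.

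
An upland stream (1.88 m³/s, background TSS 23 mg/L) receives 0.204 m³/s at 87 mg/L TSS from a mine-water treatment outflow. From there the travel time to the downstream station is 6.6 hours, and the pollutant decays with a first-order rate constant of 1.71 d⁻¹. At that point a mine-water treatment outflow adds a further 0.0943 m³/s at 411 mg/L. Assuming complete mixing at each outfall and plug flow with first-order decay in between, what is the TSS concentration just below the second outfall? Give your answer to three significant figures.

Flow-weighted average: C = (1.880·23.00 + 0.2040·87.00) / 2.084 = 60.99/2.084 = 29.26 mg/L; combined flow 2.084 m³/s.
Applying C = C₀e^(−kt): 29.26 × 0.6248 = 18.29 mg/L.
Second outfall: C = (2.084·18.29 + 0.09430·411.0)/2.178 = 35.29 mg/L.

35.3 mg/L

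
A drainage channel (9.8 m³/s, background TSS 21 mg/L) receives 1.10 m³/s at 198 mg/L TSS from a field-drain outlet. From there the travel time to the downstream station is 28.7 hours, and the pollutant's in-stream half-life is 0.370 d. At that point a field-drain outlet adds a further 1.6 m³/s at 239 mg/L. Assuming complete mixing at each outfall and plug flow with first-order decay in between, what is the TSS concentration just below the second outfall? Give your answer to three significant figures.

34.2 mg/L

Conservation of mass: C = (9.800·21.00 + 1.100·198.0) / 10.90 = 423.6/10.90 = 38.86 mg/L; combined flow 10.90 m³/s.
Half-life 0.370 d → k = ln 2 / 0.370 = 1.873 d⁻¹.
First-order decay: C = 38.86·exp(−k·t) = 38.86·0.1064 = 4.136 mg/L.
At the second outfall, C = (10.90·4.136 + 1.600·239.0) / (10.90 + 1.600) = 34.20 mg/L.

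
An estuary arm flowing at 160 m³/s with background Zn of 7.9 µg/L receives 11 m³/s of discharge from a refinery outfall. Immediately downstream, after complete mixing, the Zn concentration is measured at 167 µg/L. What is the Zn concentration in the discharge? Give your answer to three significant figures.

2480 µg/L

Mass balance: 160.0·7.900 + 11.00·Cₑ = 171.0·167.0
→ Cₑ = (171.0·167.0 − 160.0·7.900) / 11.00 = 2481 µg/L.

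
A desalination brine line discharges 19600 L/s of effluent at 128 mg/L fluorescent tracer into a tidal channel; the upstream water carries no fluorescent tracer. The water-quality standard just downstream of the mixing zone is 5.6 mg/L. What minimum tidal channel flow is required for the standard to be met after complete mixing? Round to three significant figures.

428000 L/s

Set C_mix = 5.6: (Q·0 + 19600·128.0) / (Q + 19600) = 5.6
→ Q = 19600·(128.0 − 5.6)/(5.6 − 0) = 428400 L/s.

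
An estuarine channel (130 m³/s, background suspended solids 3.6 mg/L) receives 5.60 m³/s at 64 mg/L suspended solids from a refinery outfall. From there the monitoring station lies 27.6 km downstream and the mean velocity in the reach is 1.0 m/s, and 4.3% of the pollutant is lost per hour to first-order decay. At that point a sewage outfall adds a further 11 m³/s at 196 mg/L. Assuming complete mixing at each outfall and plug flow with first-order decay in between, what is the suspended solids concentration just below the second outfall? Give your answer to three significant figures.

18.7 mg/L

Flow-weighted average: C = (130.0·3.600 + 5.600·64.00) / 135.6 = 826.4/135.6 = 6.094 mg/L; combined flow 135.6 m³/s.
Travel time t = 27.6·1000 / 1.0 = 27600 s = 7.667 h.
4.3%/h lost → k = −ln(1 − 0.043) = 0.04395 h⁻¹.
Applying C = C₀e^(−kt): 6.094 × 0.7139 = 4.351 mg/L.
At the second outfall, C = (135.6·4.351 + 11.00·196.0) / (135.6 + 11.00) = 18.73 mg/L.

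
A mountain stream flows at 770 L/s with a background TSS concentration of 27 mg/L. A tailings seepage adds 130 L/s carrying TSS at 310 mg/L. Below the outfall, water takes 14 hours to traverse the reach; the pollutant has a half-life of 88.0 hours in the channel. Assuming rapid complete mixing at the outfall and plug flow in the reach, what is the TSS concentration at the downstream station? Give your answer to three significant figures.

60.8 mg/L

Conservation of mass: C = (770.0·27.00 + 130.0·310.0) / 900.0 = 61090/900.0 = 67.88 mg/L.
Half-life 88.0 h → k = ln 2 / 88.0 = 0.007877 h⁻¹ = 0.1890 d⁻¹.
After decay, C = 67.88 × e^(−kt) = 67.88 × 0.8956 = 60.79 mg/L.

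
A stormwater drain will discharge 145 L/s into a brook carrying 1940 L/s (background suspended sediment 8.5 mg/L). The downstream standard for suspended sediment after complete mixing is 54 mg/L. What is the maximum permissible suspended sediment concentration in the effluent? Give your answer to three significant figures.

At the limit, (Qr·Cr + Qe·Cₑ)/(Qr + Qe) = 54:
Cₑ = (2085·54 − 1940·8.500) / 145.0 = 662.8 mg/L.

663 mg/L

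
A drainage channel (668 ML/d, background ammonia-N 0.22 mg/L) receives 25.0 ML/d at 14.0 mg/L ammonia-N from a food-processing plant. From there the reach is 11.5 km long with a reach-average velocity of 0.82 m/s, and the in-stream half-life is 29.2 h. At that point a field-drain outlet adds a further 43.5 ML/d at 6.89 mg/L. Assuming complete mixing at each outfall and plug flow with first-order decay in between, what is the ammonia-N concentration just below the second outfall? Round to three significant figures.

1.02 mg/L

After mixing, C = (668.0·0.2200 + 25.00·14.00) / 693.0 = 497.0/693.0 = 0.7171 mg/L; combined flow 693.0 ML/d.
Travel time t = 11.5·1000 / 0.82 = 14020 s = 3.896 h.
Half-life 29.2 h → k = ln 2 / 29.2 = 0.02374 h⁻¹ = 0.5697 d⁻¹.
Applying C = C₀e^(−kt): 0.7171 × 0.9117 = 0.6538 mg/L.
Second outfall: C = (693.0·0.6538 + 43.50·6.890)/736.5 = 1.022 mg/L.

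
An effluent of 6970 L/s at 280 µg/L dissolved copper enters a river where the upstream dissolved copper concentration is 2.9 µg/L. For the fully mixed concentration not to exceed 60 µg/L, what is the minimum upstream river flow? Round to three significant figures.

26900 L/s

Set C_mix = 60: (Q·2.900 + 6970·280.0) / (Q + 6970) = 60
→ Q = 6970·(280.0 − 60)/(60 − 2.900) = 26850 L/s.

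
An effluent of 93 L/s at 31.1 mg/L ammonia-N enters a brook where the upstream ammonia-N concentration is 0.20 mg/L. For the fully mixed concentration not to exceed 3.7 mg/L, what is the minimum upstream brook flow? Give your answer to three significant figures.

728 L/s

Set C_mix = 3.7: (Q·0.2000 + 93.00·31.10) / (Q + 93.00) = 3.7
→ Q = 93.00·(31.10 − 3.7)/(3.7 − 0.2000) = 728.1 L/s.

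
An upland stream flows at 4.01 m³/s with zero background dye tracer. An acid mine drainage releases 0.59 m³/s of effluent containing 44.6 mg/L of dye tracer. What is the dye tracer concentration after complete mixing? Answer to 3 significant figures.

Mixed concentration C = ΣQC/ΣQ = (4.010·0 + 0.5900·44.60) / 4.600 = 26.31/4.600 = 5.720 mg/L.

5.72 mg/L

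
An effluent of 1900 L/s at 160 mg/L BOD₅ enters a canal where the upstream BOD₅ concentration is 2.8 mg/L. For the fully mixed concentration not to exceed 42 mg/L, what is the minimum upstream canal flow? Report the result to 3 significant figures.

5720 L/s

Set C_mix = 42: (Q·2.800 + 1900·160.0) / (Q + 1900) = 42
→ Q = 1900·(160.0 − 42)/(42 − 2.800) = 5719 L/s.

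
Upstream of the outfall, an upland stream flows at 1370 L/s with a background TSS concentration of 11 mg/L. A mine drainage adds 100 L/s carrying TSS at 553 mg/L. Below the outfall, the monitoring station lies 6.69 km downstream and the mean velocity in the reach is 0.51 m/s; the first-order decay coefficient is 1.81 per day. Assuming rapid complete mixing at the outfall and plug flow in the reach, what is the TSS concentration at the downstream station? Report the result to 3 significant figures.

36.4 mg/L

Conservation of mass: C = (1370·11.00 + 100.0·553.0) / 1470 = 70370/1470 = 47.87 mg/L.
Travel time t = 6.69·1000 / 0.51 = 13120 s = 3.644 h.
Applying C = C₀e^(−kt): 47.87 × 0.7597 = 36.37 mg/L.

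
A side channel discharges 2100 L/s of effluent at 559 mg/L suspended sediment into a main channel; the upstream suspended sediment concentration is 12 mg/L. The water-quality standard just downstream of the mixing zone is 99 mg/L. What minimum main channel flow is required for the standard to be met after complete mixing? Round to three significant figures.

11100 L/s

Set C_mix = 99: (Q·12.00 + 2100·559.0) / (Q + 2100) = 99
→ Q = 2100·(559.0 − 99)/(99 − 12.00) = 11100 L/s.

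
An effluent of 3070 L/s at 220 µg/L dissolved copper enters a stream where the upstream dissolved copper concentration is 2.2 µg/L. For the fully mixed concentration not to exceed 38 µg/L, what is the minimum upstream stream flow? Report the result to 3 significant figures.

15600 L/s

Set C_mix = 38: (Q·2.200 + 3070·220.0) / (Q + 3070) = 38
→ Q = 3070·(220.0 − 38)/(38 − 2.200) = 15610 L/s.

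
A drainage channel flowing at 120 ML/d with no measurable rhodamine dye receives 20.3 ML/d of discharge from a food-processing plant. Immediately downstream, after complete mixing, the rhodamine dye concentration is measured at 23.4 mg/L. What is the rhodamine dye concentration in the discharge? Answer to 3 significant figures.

Mass balance: 120.0·0 + 20.30·Cₑ = 140.3·23.40
→ Cₑ = (140.3·23.40 − 120.0·0) / 20.30 = 161.7 mg/L.

162 mg/L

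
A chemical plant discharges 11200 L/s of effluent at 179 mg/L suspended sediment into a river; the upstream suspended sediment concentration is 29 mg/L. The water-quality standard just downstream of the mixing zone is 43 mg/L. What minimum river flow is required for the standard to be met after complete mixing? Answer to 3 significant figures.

109000 L/s

Set C_mix = 43: (Q·29.00 + 11200·179.0) / (Q + 11200) = 43
→ Q = 11200·(179.0 − 43)/(43 − 29.00) = 108800 L/s.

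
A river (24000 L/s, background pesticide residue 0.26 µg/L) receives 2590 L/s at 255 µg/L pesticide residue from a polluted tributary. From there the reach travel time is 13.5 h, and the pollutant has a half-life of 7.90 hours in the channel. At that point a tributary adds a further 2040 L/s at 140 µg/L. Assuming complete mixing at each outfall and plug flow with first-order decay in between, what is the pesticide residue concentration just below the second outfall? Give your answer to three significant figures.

17.1 µg/L

Flow-weighted average: C = (24000·0.2600 + 2590·255.0) / 26590 = 666700/26590 = 25.07 µg/L; combined flow 26590 L/s.
Half-life 7.90 h → k = ln 2 / 7.90 = 0.08774 h⁻¹ = 2.106 d⁻¹.
After decay, C = 25.07 × e^(−kt) = 25.07 × 0.3059 = 7.670 µg/L.
At the second outfall, C = (26590·7.670 + 2040·140.0) / (26590 + 2040) = 17.10 µg/L.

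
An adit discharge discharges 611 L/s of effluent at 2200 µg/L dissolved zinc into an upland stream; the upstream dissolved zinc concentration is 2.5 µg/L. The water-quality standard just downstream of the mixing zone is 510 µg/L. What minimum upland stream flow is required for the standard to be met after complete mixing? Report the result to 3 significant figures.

2030 L/s

Set C_mix = 510: (Q·2.500 + 611.0·2200) / (Q + 611.0) = 510
→ Q = 611.0·(2200 − 510)/(510 − 2.500) = 2035 L/s.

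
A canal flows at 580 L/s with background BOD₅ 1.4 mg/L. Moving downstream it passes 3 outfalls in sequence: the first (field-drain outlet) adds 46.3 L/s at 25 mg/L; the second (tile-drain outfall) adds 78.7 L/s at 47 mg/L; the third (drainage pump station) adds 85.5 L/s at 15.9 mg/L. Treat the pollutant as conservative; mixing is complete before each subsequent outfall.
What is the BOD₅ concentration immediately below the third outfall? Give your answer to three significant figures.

8.89 mg/L

After outfall 1: Q = 580.0 + 46.30 = 626.3 L/s; C = (580.0·1.400 + 46.30·25.00)/626.3 = 3.145 mg/L.
After outfall 2: Q = 626.3 + 78.70 = 705.0 L/s; C = (626.3·3.145 + 78.70·47.00)/705.0 = 8.040 mg/L.
After outfall 3: Q = 705.0 + 85.50 = 790.5 L/s; C = (705.0·8.040 + 85.50·15.90)/790.5 = 8.890 mg/L.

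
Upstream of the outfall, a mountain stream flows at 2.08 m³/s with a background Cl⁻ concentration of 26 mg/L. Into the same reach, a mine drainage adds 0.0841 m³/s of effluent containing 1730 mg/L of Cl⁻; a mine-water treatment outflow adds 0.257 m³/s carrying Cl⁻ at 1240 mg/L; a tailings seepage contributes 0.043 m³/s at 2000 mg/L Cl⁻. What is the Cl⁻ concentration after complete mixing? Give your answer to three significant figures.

245 mg/L

Mixed concentration C = ΣQC/ΣQ = (2.080·26.00 + 0.08410·1730 + 0.2570·1240 + 0.04300·2000) / 2.464 = 604.3/2.464 = 245.2 mg/L.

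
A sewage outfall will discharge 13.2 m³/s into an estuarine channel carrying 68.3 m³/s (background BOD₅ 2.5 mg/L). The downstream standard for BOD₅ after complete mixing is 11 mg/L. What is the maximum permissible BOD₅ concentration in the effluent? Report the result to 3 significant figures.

55.0 mg/L

At the limit, (Qr·Cr + Qe·Cₑ)/(Qr + Qe) = 11:
Cₑ = (81.50·11 − 68.30·2.500) / 13.20 = 54.98 mg/L.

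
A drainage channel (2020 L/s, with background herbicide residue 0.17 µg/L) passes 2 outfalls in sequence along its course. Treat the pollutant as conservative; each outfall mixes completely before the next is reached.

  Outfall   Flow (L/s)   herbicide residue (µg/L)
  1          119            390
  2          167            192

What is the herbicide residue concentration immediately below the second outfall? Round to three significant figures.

34.2 µg/L

After outfall 1: Q = 2020 + 119.0 = 2139 L/s; C = (2020·0.1700 + 119.0·390.0)/2139 = 21.86 µg/L.
After outfall 2: Q = 2139 + 167.0 = 2306 L/s; C = (2139·21.86 + 167.0·192.0)/2306 = 34.18 µg/L.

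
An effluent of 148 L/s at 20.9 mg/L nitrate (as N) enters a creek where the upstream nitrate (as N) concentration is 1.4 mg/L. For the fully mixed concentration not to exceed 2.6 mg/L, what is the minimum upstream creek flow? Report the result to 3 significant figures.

Set C_mix = 2.6: (Q·1.400 + 148.0·20.90) / (Q + 148.0) = 2.6
→ Q = 148.0·(20.90 − 2.6)/(2.6 − 1.400) = 2257 L/s.

2260 L/s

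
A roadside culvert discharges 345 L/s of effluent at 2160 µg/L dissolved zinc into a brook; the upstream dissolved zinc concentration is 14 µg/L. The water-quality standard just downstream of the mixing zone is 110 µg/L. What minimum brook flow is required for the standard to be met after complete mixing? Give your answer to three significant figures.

7370 L/s

Set C_mix = 110: (Q·14.00 + 345.0·2160) / (Q + 345.0) = 110
→ Q = 345.0·(2160 − 110)/(110 − 14.00) = 7367 L/s.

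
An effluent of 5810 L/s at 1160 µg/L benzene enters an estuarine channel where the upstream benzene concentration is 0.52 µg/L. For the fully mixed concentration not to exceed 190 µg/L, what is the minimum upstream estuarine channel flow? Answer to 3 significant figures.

29700 L/s

Set C_mix = 190: (Q·0.5200 + 5810·1160) / (Q + 5810) = 190
→ Q = 5810·(1160 − 190)/(190 − 0.5200) = 29740 L/s.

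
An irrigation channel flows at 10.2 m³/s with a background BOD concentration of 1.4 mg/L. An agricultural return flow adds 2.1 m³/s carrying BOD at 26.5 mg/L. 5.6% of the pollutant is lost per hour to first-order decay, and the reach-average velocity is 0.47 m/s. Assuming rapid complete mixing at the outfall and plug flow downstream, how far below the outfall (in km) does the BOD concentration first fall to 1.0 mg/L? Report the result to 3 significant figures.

51.0 km

Flow-weighted average: C = (10.20·1.400 + 2.100·26.50) / 12.30 = 69.93/12.30 = 5.685 mg/L.
5.6%/h lost → k = −ln(1 − 0.056) = 0.05763 h⁻¹.
Set 5.685·exp(−k·t) = 1.0 → t = ln(5.685/1.0)/k = 108600 s = 30.16 h.
Distance = v·t = 0.47·108600 = 51020 m = 51.02 km.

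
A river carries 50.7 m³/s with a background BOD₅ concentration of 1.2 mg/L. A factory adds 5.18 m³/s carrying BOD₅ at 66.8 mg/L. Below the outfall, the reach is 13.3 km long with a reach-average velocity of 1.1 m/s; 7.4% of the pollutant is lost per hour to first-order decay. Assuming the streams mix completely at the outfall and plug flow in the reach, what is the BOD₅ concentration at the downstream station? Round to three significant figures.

5.62 mg/L

After mixing, C = (50.70·1.200 + 5.180·66.80) / 55.88 = 406.9/55.88 = 7.281 mg/L.
Travel time t = 13.3·1000 / 1.1 = 12090 s = 3.359 h.
7.4%/h lost → k = −ln(1 − 0.074) = 0.07688 h⁻¹.
Decay over the reach: 7.281·exp(−kt) = 7.281·0.7724 = 5.624 mg/L.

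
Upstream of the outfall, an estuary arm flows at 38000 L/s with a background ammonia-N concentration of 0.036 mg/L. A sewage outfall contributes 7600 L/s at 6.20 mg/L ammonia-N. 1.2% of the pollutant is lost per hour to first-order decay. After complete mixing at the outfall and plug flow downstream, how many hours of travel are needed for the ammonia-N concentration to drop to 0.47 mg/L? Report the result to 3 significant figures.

67.6 h

Mass balance: C = (38000·0.03600 + 7600·6.200) / 45600 = 48490/45600 = 1.063 mg/L.
1.2%/h lost → k = −ln(1 − 0.012) = 0.01207 h⁻¹.
1.063·exp(−k·t) = 0.47 → t = ln(1.063/0.47)/k = 243500 s = 67.63 h.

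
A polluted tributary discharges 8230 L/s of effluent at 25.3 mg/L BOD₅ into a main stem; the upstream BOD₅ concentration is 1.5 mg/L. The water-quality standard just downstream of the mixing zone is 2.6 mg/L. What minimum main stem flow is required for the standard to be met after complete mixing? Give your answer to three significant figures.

Set C_mix = 2.6: (Q·1.500 + 8230·25.30) / (Q + 8230) = 2.6
→ Q = 8230·(25.30 − 2.6)/(2.6 − 1.500) = 169800 L/s.

170000 L/s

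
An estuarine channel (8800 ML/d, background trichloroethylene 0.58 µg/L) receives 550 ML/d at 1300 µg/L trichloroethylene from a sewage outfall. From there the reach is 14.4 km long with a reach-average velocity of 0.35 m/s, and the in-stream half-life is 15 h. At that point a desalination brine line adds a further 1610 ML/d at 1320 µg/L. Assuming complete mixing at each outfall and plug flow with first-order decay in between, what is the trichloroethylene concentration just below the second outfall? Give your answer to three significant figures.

After mixing, C = (8800·0.5800 + 550.0·1300) / 9350 = 720100/9350 = 77.02 µg/L; combined flow 9350 ML/d.
Travel time t = 14.4·1000 / 0.35 = 41140 s = 11.43 h.
Half-life 15 h → k = ln 2 / 15 = 0.04621 h⁻¹ = 1.109 d⁻¹.
First-order decay: C = 77.02·exp(−k·t) = 77.02·0.5897 = 45.42 µg/L.
At the second outfall, C = (9350·45.42 + 1610·1320) / (9350 + 1610) = 232.7 µg/L.

233 µg/L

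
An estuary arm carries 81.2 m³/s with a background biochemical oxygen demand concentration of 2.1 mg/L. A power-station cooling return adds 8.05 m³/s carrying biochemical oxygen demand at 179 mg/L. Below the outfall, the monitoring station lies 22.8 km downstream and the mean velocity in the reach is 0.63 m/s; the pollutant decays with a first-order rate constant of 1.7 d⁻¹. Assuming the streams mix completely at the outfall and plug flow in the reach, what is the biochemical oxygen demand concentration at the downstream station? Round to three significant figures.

8.86 mg/L

After mixing, C = (81.20·2.100 + 8.050·179.0) / 89.25 = 1611/89.25 = 18.06 mg/L.
Travel time t = 22.8·1000 / 0.63 = 36190 s = 10.05 h.
After decay, C = 18.06 × e^(−kt) = 18.06 × 0.4906 = 8.859 mg/L.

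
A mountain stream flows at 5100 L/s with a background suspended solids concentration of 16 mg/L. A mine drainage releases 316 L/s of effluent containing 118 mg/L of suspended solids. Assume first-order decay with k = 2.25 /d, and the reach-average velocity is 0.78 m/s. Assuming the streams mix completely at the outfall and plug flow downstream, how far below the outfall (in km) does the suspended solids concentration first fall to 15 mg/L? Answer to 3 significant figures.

Mixed concentration C = ΣQC/ΣQ = (5100·16.00 + 316.0·118.0) / 5416 = 118900/5416 = 21.95 mg/L.
Set 21.95·exp(−k·t) = 15 → t = ln(21.95/15)/k = 14620 s = 4.062 h.
Distance = v·t = 0.78·14620 = 11400 m = 11.40 km.

11.4 km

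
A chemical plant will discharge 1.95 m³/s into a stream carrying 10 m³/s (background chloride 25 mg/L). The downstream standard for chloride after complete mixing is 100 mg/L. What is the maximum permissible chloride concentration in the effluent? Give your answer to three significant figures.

485 mg/L

At the limit, (Qr·Cr + Qe·Cₑ)/(Qr + Qe) = 100:
Cₑ = (11.95·100 − 10.00·25.00) / 1.950 = 484.6 mg/L.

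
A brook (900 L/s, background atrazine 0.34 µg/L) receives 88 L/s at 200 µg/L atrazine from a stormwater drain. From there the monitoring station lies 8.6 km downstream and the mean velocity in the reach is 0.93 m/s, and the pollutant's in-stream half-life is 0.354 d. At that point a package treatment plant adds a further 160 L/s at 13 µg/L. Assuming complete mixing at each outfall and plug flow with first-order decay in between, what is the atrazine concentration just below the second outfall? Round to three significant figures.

After mixing, C = (900.0·0.3400 + 88.00·200.0) / 988.0 = 17910/988.0 = 18.12 µg/L; combined flow 988.0 L/s.
Travel time t = 8.6·1000 / 0.93 = 9247 s = 2.569 h.
Half-life 0.354 d → k = ln 2 / 0.354 = 1.958 d⁻¹.
After decay, C = 18.12 × e^(−kt) = 18.12 × 0.8109 = 14.70 µg/L.
Second outfall: C = (988.0·14.70 + 160.0·13.00)/1148 = 14.46 µg/L.

14.5 µg/L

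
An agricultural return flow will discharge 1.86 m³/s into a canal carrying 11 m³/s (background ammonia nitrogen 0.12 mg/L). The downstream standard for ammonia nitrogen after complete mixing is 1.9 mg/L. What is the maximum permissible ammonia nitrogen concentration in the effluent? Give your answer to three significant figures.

At the limit, (Qr·Cr + Qe·Cₑ)/(Qr + Qe) = 1.9:
Cₑ = (12.86·1.9 − 11.00·0.1200) / 1.860 = 12.43 mg/L.

12.4 mg/L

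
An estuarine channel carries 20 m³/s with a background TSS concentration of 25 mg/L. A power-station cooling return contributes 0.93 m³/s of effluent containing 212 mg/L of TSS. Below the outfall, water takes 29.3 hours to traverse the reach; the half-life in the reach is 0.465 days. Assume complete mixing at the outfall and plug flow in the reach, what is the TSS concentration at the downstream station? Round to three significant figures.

5.40 mg/L

Mixed concentration C = ΣQC/ΣQ = (20.00·25.00 + 0.9300·212.0) / 20.93 = 697.2/20.93 = 33.31 mg/L.
Half-life 0.465 d → k = ln 2 / 0.465 = 1.491 d⁻¹.
Applying C = C₀e^(−kt): 33.31 × 0.1621 = 5.398 mg/L.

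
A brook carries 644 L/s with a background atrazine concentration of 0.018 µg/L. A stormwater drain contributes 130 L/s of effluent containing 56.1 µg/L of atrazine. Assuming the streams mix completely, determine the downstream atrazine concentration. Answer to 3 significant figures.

After mixing, C = (644.0·0.01800 + 130.0·56.10) / 774.0 = 7305/774.0 = 9.437 µg/L.

9.44 µg/L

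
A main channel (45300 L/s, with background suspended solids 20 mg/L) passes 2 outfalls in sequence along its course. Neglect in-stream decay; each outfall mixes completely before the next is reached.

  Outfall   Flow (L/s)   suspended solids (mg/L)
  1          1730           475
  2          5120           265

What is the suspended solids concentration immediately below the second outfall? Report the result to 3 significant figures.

59.1 mg/L

After outfall 1: Q = 45300 + 1730 = 47030 L/s; C = (45300·20.00 + 1730·475.0)/47030 = 36.74 mg/L.
After outfall 2: Q = 47030 + 5120 = 52150 L/s; C = (47030·36.74 + 5120·265.0)/52150 = 59.15 mg/L.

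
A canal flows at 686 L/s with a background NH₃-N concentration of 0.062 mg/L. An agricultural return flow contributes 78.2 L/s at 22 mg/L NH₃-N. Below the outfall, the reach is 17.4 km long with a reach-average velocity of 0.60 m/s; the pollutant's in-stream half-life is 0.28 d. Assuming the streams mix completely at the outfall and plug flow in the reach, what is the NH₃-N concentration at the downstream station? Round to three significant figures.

Flow-weighted average: C = (686.0·0.06200 + 78.20·22.00) / 764.2 = 1763/764.2 = 2.307 mg/L.
Travel time t = 17.4·1000 / 0.60 = 29000 s = 8.056 h.
Half-life 0.28 d → k = ln 2 / 0.28 = 2.476 d⁻¹.
Decay over the reach: 2.307·exp(−kt) = 2.307·0.4357 = 1.005 mg/L.

1.01 mg/L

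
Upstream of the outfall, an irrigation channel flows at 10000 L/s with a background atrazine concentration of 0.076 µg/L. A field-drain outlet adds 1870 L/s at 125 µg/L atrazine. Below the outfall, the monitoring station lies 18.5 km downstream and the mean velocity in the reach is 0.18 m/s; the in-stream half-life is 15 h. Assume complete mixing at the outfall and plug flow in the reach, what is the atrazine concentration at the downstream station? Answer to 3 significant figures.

After mixing, C = (10000·0.07600 + 1870·125.0) / 11870 = 234500/11870 = 19.76 µg/L.
Travel time t = 18.5·1000 / 0.18 = 102800 s = 28.55 h.
Half-life 15 h → k = ln 2 / 15 = 0.04621 h⁻¹ = 1.109 d⁻¹.
After decay, C = 19.76 × e^(−kt) = 19.76 × 0.2673 = 5.282 µg/L.

5.28 µg/L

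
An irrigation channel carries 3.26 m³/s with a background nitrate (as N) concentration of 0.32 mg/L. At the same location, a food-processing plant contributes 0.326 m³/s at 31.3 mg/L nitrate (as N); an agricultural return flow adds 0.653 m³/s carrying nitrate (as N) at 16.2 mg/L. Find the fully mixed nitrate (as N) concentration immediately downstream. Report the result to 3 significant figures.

Flow-weighted average: C = (3.260·0.3200 + 0.3260·31.30 + 0.6530·16.20) / 4.239 = 21.83/4.239 = 5.149 mg/L.

5.15 mg/L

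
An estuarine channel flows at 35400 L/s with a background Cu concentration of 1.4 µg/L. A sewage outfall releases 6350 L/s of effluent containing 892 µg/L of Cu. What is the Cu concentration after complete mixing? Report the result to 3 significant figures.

137 µg/L

Mass balance: C = (35400·1.400 + 6350·892.0) / 41750 = 5714000/41750 = 136.9 µg/L.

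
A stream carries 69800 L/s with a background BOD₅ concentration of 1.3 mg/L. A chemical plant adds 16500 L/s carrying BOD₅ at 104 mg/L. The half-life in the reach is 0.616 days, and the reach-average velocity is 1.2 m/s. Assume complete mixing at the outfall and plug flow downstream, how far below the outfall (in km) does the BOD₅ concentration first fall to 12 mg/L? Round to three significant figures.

Conservation of mass: C = (69800·1.300 + 16500·104.0) / 86300 = 1807000/86300 = 20.94 mg/L.
Half-life 0.616 d → k = ln 2 / 0.616 = 1.125 d⁻¹.
Set 20.94·exp(−k·t) = 12 → t = ln(20.94/12)/k = 42730 s = 11.87 h.
Distance = v·t = 1.2·42730 = 51280 m = 51.28 km.

51.3 km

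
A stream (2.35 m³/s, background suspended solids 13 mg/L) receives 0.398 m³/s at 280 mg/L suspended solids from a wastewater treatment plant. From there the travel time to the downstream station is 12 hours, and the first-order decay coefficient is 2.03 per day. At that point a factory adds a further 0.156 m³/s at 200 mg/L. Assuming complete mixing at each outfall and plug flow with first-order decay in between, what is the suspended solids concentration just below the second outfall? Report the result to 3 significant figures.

28.5 mg/L

Flow-weighted average: C = (2.350·13.00 + 0.3980·280.0) / 2.748 = 142.0/2.748 = 51.67 mg/L; combined flow 2.748 m³/s.
Applying C = C₀e^(−kt): 51.67 × 0.3624 = 18.73 mg/L.
Second outfall: C = (2.748·18.73 + 0.1560·200.0)/2.904 = 28.46 mg/L.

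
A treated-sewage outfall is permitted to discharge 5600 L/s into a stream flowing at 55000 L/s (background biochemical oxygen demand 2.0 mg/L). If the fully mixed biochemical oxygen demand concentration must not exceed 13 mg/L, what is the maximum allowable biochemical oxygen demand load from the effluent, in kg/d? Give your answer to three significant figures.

58600 kg/d

Mass balance at the limit: 55000·2.000 + 5600·Cₑ = 60600·13 → Cₑ = 121.0 mg/L.
5600 L/s = 5.600 m³/s. Load = 5.600 m³/s × 121.0 g/m³ × 86 400 s/d = 58560 kg/d.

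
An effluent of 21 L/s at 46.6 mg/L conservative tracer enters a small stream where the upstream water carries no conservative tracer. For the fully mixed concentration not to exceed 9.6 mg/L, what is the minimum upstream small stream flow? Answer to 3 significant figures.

80.9 L/s

Set C_mix = 9.6: (Q·0 + 21.00·46.60) / (Q + 21.00) = 9.6
→ Q = 21.00·(46.60 − 9.6)/(9.6 − 0) = 80.94 L/s.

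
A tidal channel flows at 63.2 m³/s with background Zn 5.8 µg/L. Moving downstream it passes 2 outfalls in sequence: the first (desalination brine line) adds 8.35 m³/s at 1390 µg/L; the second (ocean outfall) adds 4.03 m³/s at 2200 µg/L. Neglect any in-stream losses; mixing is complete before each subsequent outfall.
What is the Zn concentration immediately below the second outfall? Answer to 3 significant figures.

Below outfall 1: Q → 71.55 m³/s, C = (63.20·5.800 + 8.350·1390)/71.55 = 167.3 µg/L.
Below outfall 2: Q → 75.58 m³/s, C = (71.55·167.3 + 4.030·2200)/75.58 = 275.7 µg/L.

276 µg/L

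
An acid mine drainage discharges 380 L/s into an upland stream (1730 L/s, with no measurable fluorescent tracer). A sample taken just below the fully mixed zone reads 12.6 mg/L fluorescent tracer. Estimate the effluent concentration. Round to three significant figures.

Mass balance: 1730·0 + 380.0·Cₑ = 2110·12.60
→ Cₑ = (2110·12.60 − 1730·0) / 380.0 = 69.96 mg/L.

70.0 mg/L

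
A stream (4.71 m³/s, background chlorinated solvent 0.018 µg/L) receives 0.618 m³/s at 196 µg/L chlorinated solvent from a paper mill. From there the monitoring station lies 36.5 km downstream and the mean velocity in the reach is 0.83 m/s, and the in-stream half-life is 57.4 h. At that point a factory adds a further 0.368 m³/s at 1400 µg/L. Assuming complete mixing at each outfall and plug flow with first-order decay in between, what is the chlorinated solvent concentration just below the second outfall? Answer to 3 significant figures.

109 µg/L

After mixing, C = (4.710·0.01800 + 0.6180·196.0) / 5.328 = 121.2/5.328 = 22.75 µg/L; combined flow 5.328 m³/s.
Travel time t = 36.5·1000 / 0.83 = 43980 s = 12.22 h.
Half-life 57.4 h → k = ln 2 / 57.4 = 0.01208 h⁻¹ = 0.2898 d⁻¹.
Applying C = C₀e^(−kt): 22.75 × 0.8629 = 19.63 µg/L.
At the second outfall, C = (5.328·19.63 + 0.3680·1400) / (5.328 + 0.3680) = 108.8 µg/L.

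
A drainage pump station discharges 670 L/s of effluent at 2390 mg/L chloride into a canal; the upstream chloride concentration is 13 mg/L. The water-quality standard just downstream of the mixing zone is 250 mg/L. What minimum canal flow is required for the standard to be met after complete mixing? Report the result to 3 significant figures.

Set C_mix = 250: (Q·13.00 + 670.0·2390) / (Q + 670.0) = 250
→ Q = 670.0·(2390 − 250)/(250 − 13.00) = 6050 L/s.

6050 L/s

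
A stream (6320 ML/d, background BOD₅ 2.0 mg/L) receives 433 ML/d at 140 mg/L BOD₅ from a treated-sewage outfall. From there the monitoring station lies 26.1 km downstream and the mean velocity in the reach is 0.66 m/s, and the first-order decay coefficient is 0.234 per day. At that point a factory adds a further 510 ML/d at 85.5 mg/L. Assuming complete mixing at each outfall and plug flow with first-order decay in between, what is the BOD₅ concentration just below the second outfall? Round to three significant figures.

15.1 mg/L

Conservation of mass: C = (6320·2.000 + 433.0·140.0) / 6753 = 73260/6753 = 10.85 mg/L; combined flow 6753 ML/d.
Travel time t = 26.1·1000 / 0.66 = 39550 s = 10.98 h.
First-order decay: C = 10.85·exp(−k·t) = 10.85·0.8984 = 9.747 mg/L.
Second outfall: C = (6753·9.747 + 510.0·85.50)/7263 = 15.07 mg/L.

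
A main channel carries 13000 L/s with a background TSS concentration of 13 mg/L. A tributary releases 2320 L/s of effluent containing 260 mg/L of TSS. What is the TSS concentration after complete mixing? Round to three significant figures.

50.4 mg/L

Mixed concentration C = ΣQC/ΣQ = (13000·13.00 + 2320·260.0) / 15320 = 772200/15320 = 50.40 mg/L.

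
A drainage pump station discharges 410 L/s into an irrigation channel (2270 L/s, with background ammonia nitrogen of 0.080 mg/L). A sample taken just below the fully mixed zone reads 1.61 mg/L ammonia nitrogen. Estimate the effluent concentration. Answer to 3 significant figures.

10.1 mg/L

Mass balance: 2270·0.08000 + 410.0·Cₑ = 2680·1.610
→ Cₑ = (2680·1.610 − 2270·0.08000) / 410.0 = 10.08 mg/L.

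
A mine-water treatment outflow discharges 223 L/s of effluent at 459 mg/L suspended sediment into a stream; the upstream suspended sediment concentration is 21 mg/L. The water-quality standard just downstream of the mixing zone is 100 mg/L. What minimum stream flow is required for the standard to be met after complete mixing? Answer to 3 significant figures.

1010 L/s

Set C_mix = 100: (Q·21.00 + 223.0·459.0) / (Q + 223.0) = 100
→ Q = 223.0·(459.0 − 100)/(100 − 21.00) = 1013 L/s.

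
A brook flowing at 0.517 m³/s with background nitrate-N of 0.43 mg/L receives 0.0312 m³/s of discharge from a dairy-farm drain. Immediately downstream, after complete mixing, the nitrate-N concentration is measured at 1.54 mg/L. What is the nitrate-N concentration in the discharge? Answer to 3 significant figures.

19.9 mg/L

Mass balance: 0.5170·0.4300 + 0.03120·Cₑ = 0.5482·1.540
→ Cₑ = (0.5482·1.540 − 0.5170·0.4300) / 0.03120 = 19.93 mg/L.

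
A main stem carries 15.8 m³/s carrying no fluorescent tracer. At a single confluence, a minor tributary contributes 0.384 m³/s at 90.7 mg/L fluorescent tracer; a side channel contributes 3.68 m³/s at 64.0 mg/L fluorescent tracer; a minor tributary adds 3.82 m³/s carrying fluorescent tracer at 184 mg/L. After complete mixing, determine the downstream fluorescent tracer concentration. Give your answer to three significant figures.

Mass balance: C = (15.80·0 + 0.3840·90.70 + 3.680·64.00 + 3.820·184.0) / 23.68 = 973.2/23.68 = 41.09 mg/L.

41.1 mg/L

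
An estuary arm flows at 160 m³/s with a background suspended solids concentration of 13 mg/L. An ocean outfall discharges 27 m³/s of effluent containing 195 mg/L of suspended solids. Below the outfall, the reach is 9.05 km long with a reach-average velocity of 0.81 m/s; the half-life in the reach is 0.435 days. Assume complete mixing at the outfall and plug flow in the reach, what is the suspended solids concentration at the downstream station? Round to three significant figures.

Conservation of mass: C = (160.0·13.00 + 27.00·195.0) / 187.0 = 7345/187.0 = 39.28 mg/L.
Travel time t = 9.05·1000 / 0.81 = 11170 s = 3.104 h.
Half-life 0.435 d → k = ln 2 / 0.435 = 1.593 d⁻¹.
Decay over the reach: 39.28·exp(−kt) = 39.28·0.8138 = 31.96 mg/L.

32.0 mg/L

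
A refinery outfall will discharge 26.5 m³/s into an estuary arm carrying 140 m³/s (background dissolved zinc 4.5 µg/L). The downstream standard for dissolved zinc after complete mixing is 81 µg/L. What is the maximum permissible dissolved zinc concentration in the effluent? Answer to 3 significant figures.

At the limit, (Qr·Cr + Qe·Cₑ)/(Qr + Qe) = 81:
Cₑ = (166.5·81 − 140.0·4.500) / 26.50 = 485.2 µg/L.

485 µg/L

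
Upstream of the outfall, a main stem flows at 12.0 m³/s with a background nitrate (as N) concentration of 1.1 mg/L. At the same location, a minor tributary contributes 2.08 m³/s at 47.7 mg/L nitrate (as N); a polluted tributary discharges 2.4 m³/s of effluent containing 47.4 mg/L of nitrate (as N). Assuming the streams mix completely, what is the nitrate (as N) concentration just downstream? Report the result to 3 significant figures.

Conservation of mass: C = (12.00·1.100 + 2.080·47.70 + 2.400·47.40) / 16.48 = 226.2/16.48 = 13.72 mg/L.

13.7 mg/L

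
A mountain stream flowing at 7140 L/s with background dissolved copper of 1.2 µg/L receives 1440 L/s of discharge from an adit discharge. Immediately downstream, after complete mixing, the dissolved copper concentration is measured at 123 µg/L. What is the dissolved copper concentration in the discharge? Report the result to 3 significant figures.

727 µg/L

Mass balance: 7140·1.200 + 1440·Cₑ = 8580·123.0
→ Cₑ = (8580·123.0 − 7140·1.200) / 1440 = 726.9 µg/L.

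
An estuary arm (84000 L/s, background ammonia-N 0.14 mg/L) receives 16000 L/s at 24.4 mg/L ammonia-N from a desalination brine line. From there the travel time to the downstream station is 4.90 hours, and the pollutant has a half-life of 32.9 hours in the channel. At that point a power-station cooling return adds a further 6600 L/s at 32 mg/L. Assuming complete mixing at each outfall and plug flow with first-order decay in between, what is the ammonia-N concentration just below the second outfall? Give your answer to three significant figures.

Mixed concentration C = ΣQC/ΣQ = (84000·0.1400 + 16000·24.40) / 100000 = 402200/100000 = 4.022 mg/L; combined flow 100000 L/s.
Half-life 32.9 h → k = ln 2 / 32.9 = 0.02107 h⁻¹ = 0.5056 d⁻¹.
Applying C = C₀e^(−kt): 4.022 × 0.9019 = 3.627 mg/L.
At the second outfall, C = (100000·3.627 + 6600·32.00) / (100000 + 6600) = 5.384 mg/L.

5.38 mg/L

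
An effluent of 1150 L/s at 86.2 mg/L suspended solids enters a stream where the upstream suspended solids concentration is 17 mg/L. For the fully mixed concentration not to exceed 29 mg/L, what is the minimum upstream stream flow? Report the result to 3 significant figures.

5480 L/s

Set C_mix = 29: (Q·17.00 + 1150·86.20) / (Q + 1150) = 29
→ Q = 1150·(86.20 − 29)/(29 − 17.00) = 5482 L/s.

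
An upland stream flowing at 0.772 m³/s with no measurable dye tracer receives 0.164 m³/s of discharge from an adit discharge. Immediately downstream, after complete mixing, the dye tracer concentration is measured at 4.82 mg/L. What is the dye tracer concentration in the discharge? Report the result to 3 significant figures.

Mass balance: 0.7720·0 + 0.1640·Cₑ = 0.9360·4.820
→ Cₑ = (0.9360·4.820 − 0.7720·0) / 0.1640 = 27.51 mg/L.

27.5 mg/L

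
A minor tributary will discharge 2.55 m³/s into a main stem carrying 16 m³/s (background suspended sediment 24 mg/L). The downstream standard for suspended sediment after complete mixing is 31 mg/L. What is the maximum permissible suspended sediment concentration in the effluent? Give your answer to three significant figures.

74.9 mg/L

At the limit, (Qr·Cr + Qe·Cₑ)/(Qr + Qe) = 31:
Cₑ = (18.55·31 − 16.00·24.00) / 2.550 = 74.92 mg/L.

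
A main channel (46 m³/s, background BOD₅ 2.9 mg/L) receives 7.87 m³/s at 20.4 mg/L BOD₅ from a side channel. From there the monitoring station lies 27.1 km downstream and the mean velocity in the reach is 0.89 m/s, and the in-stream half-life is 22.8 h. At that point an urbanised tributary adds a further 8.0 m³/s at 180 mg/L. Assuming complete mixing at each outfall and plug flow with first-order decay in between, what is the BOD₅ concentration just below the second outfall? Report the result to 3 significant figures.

26.9 mg/L

Flow-weighted average: C = (46.00·2.900 + 7.870·20.40) / 53.87 = 293.9/53.87 = 5.457 mg/L; combined flow 53.87 m³/s.
Travel time t = 27.1·1000 / 0.89 = 30450 s = 8.458 h.
Half-life 22.8 h → k = ln 2 / 22.8 = 0.03040 h⁻¹ = 0.7296 d⁻¹.
First-order decay: C = 5.457·exp(−k·t) = 5.457·0.7733 = 4.219 mg/L.
At the second outfall, C = (53.87·4.219 + 8.000·180.0) / (53.87 + 8.000) = 26.95 mg/L.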